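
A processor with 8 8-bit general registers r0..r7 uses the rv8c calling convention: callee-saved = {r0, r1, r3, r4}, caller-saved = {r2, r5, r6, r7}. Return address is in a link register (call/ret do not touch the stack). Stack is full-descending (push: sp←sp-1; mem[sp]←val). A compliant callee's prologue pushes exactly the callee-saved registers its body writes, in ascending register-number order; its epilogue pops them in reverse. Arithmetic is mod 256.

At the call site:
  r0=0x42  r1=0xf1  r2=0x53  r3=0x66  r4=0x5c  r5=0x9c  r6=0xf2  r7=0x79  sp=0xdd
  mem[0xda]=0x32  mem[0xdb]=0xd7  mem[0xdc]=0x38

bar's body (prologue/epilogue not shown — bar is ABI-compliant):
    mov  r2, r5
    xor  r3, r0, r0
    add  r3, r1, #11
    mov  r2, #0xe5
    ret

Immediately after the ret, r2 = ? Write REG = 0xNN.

prologue: push r3 -> mem[0xdc]=0x66, sp=0xdc
body[0] mov  r2, r5 -> r2=0x9c
body[1] xor  r3, r0, r0 -> r3=0x00
body[2] add  r3, r1, #11 -> r3=0xfc
body[3] mov  r2, #0xe5 -> r2=0xe5
epilogue: pop r3=0x66, sp=0xdd
r2 is caller-saved -> body value

REG = 0xe5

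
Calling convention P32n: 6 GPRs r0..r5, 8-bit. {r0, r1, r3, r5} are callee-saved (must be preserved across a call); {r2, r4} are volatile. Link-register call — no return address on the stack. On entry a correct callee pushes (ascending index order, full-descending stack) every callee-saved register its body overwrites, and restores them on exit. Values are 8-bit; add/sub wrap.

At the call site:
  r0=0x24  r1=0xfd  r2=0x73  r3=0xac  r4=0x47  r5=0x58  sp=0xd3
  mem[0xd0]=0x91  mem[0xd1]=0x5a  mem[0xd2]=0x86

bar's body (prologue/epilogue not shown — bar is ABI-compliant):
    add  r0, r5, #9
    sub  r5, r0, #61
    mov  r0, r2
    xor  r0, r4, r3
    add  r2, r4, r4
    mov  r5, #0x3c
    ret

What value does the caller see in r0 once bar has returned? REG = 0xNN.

prologue: push r0 → mem[0xd2]=0x24, sp=0xd2
prologue: push r5 → mem[0xd1]=0x58, sp=0xd1
body[0] add  r0, r5, #9 → r0=0x61
body[1] sub  r5, r0, #61 → r5=0x24
body[2] mov  r0, r2 → r0=0x73
body[3] xor  r0, r4, r3 → r0=0xeb
body[4] add  r2, r4, r4 → r2=0x8e
body[5] mov  r5, #0x3c → r5=0x3c
epilogue: pop r5=0x58, sp=0xd2
epilogue: pop r0=0x24, sp=0xd3
r0 is callee-saved → restored

REG = 0x24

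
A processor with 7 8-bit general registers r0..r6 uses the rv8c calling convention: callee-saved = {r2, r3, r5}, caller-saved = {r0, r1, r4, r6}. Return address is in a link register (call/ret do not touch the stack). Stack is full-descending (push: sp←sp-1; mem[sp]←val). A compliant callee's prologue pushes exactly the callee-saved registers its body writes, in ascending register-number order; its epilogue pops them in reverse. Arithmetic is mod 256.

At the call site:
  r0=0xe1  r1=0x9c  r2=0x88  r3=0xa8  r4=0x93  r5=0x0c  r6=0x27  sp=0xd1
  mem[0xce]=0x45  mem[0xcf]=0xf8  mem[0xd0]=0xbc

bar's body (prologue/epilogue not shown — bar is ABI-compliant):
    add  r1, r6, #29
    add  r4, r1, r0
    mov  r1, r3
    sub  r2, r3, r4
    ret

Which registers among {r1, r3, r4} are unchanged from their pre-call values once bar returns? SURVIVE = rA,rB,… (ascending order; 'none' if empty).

prologue: push r2 -> mem[0xd0]=0x88, sp=0xd0
body[0] add  r1, r6, #29 -> r1=0x44
body[1] add  r4, r1, r0 -> r4=0x25
body[2] mov  r1, r3 -> r1=0xa8
body[3] sub  r2, r3, r4 -> r2=0x83
epilogue: pop r2=0x88, sp=0xd1
r1: caller-saved, written=True
r3: callee-saved, written=False
r4: caller-saved, written=True

SURVIVE = r3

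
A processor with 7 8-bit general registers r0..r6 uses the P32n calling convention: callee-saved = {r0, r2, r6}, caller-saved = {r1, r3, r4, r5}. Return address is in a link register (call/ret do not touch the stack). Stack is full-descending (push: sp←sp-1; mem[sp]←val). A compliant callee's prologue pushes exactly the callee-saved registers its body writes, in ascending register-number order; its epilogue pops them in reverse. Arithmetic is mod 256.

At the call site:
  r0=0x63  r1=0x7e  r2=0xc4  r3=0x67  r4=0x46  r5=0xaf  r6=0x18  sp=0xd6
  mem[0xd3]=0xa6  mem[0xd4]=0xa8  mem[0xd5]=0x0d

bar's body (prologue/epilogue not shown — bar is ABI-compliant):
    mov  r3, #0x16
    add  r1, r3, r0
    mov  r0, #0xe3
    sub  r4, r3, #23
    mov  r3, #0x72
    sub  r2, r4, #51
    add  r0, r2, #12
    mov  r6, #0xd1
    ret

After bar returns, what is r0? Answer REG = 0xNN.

REG = 0x63

prologue: push r0 -> mem[0xd5]=0x63, sp=0xd5
prologue: push r2 -> mem[0xd4]=0xc4, sp=0xd4
prologue: push r6 -> mem[0xd3]=0x18, sp=0xd3
body[0] mov  r3, #0x16 -> r3=0x16
body[1] add  r1, r3, r0 -> r1=0x79
body[2] mov  r0, #0xe3 -> r0=0xe3
body[3] sub  r4, r3, #23 -> r4=0xff
body[4] mov  r3, #0x72 -> r3=0x72
body[5] sub  r2, r4, #51 -> r2=0xcc
body[6] add  r0, r2, #12 -> r0=0xd8
body[7] mov  r6, #0xd1 -> r6=0xd1
epilogue: pop r6=0x18, sp=0xd4
epilogue: pop r2=0xc4, sp=0xd5
epilogue: pop r0=0x63, sp=0xd6
r0 is callee-saved -> restored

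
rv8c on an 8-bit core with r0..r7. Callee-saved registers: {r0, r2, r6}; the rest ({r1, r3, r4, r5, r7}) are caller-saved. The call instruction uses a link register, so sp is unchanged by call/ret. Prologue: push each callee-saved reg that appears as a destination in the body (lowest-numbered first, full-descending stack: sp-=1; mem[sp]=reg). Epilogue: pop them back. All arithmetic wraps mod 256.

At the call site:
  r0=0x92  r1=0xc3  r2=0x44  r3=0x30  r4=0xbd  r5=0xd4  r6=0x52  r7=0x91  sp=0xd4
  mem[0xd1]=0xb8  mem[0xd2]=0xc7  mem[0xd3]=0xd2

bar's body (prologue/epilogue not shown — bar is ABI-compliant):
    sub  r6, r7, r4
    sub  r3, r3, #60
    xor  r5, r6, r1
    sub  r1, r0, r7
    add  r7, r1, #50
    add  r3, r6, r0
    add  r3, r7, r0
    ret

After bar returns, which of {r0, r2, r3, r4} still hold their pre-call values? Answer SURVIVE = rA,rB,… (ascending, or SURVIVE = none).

SURVIVE = r0,r2,r4

prologue: push r6 → mem[0xd3]=0x52, sp=0xd3
body[0] sub  r6, r7, r4 → r6=0xd4
body[1] sub  r3, r3, #60 → r3=0xf4
body[2] xor  r5, r6, r1 → r5=0x17
body[3] sub  r1, r0, r7 → r1=0x01
body[4] add  r7, r1, #50 → r7=0x33
body[5] add  r3, r6, r0 → r3=0x66
body[6] add  r3, r7, r0 → r3=0xc5
epilogue: pop r6=0x52, sp=0xd4
r0: callee-saved, written=False
r2: callee-saved, written=False
r3: caller-saved, written=True
r4: caller-saved, written=False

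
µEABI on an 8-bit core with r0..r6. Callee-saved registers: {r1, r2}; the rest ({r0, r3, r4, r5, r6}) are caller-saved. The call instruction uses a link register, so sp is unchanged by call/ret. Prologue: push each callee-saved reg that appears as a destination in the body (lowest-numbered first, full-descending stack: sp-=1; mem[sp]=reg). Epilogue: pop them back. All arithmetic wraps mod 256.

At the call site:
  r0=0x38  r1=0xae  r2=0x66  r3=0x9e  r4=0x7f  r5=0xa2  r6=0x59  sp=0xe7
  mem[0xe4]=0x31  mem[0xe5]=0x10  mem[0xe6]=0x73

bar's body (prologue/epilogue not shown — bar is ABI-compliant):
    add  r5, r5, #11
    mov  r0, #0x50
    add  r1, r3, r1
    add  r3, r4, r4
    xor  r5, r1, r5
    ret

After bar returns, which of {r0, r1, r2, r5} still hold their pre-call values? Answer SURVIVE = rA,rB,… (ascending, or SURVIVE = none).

prologue: push r1 -> mem[0xe6]=0xae, sp=0xe6
body[0] add  r5, r5, #11 -> r5=0xad
body[1] mov  r0, #0x50 -> r0=0x50
body[2] add  r1, r3, r1 -> r1=0x4c
body[3] add  r3, r4, r4 -> r3=0xfe
body[4] xor  r5, r1, r5 -> r5=0xe1
epilogue: pop r1=0xae, sp=0xe7
r0: caller-saved, written=True
r1: callee-saved, written=True
r2: callee-saved, written=False
r5: caller-saved, written=True

SURVIVE = r1,r2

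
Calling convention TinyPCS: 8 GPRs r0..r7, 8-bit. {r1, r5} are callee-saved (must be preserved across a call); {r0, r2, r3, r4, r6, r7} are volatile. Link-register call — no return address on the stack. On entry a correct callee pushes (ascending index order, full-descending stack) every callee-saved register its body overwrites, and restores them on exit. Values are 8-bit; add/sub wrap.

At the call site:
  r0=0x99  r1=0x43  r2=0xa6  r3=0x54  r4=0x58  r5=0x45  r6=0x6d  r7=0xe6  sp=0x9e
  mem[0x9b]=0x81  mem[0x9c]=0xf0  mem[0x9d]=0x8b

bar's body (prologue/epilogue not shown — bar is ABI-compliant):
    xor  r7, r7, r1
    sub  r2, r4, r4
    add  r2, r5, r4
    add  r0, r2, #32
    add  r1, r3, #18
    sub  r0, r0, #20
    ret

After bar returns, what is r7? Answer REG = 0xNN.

prologue: push r1 -> mem[0x9d]=0x43, sp=0x9d
body[0] xor  r7, r7, r1 -> r7=0xa5
body[1] sub  r2, r4, r4 -> r2=0x00
body[2] add  r2, r5, r4 -> r2=0x9d
body[3] add  r0, r2, #32 -> r0=0xbd
body[4] add  r1, r3, #18 -> r1=0x66
body[5] sub  r0, r0, #20 -> r0=0xa9
epilogue: pop r1=0x43, sp=0x9e
r7 is caller-saved -> body value

REG = 0xa5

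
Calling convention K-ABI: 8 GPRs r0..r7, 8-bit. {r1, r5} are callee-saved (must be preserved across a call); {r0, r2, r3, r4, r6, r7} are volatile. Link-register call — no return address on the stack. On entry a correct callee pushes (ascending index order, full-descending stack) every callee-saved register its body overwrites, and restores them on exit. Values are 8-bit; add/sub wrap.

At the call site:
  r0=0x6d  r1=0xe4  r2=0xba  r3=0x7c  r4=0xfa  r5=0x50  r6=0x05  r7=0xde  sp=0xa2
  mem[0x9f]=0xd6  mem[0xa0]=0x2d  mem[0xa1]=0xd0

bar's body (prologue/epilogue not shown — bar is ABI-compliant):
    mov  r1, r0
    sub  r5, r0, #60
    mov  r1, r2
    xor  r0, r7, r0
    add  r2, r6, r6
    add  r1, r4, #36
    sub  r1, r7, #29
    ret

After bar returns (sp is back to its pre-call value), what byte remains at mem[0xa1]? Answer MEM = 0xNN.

prologue: push r1 -> mem[0xa1]=0xe4, sp=0xa1
prologue: push r5 -> mem[0xa0]=0x50, sp=0xa0
body[0] mov  r1, r0 -> r1=0x6d
body[1] sub  r5, r0, #60 -> r5=0x31
body[2] mov  r1, r2 -> r1=0xba
body[3] xor  r0, r7, r0 -> r0=0xb3
body[4] add  r2, r6, r6 -> r2=0x0a
body[5] add  r1, r4, #36 -> r1=0x1e
body[6] sub  r1, r7, #29 -> r1=0xc1
epilogue: pop r5=0x50, sp=0xa1
epilogue: pop r1=0xe4, sp=0xa2
prologue pushed ['r1', 'r5'] at ['0xa1', '0xa0']

MEM = 0xe4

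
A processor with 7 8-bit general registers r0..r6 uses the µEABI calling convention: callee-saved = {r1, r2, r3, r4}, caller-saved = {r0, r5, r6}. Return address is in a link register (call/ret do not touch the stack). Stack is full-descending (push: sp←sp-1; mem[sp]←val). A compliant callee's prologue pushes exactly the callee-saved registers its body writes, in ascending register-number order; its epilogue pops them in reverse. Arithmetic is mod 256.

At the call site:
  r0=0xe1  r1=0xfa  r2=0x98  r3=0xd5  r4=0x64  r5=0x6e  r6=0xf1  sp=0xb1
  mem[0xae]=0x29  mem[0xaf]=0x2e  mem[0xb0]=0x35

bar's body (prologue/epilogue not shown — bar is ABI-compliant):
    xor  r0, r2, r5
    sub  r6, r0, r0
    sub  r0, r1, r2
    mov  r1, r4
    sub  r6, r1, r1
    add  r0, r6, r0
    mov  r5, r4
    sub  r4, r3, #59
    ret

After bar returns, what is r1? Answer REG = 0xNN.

REG = 0xfa

prologue: push r1 -> mem[0xb0]=0xfa, sp=0xb0
prologue: push r4 -> mem[0xaf]=0x64, sp=0xaf
body[0] xor  r0, r2, r5 -> r0=0xf6
body[1] sub  r6, r0, r0 -> r6=0x00
body[2] sub  r0, r1, r2 -> r0=0x62
body[3] mov  r1, r4 -> r1=0x64
body[4] sub  r6, r1, r1 -> r6=0x00
body[5] add  r0, r6, r0 -> r0=0x62
body[6] mov  r5, r4 -> r5=0x64
body[7] sub  r4, r3, #59 -> r4=0x9a
epilogue: pop r4=0x64, sp=0xb0
epilogue: pop r1=0xfa, sp=0xb1
r1 is callee-saved -> restored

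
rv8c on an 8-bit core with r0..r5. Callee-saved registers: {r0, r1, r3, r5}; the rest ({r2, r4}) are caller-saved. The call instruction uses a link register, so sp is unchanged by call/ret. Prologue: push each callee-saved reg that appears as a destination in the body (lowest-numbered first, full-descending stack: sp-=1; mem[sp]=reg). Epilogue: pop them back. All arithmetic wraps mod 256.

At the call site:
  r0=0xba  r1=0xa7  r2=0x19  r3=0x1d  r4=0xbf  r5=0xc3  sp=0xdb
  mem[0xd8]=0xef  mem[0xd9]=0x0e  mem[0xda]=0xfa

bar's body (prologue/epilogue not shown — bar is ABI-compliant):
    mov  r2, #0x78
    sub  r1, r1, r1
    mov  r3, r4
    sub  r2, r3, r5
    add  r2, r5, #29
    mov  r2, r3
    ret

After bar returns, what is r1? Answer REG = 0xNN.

prologue: push r1 -> mem[0xda]=0xa7, sp=0xda
prologue: push r3 -> mem[0xd9]=0x1d, sp=0xd9
body[0] mov  r2, #0x78 -> r2=0x78
body[1] sub  r1, r1, r1 -> r1=0x00
body[2] mov  r3, r4 -> r3=0xbf
body[3] sub  r2, r3, r5 -> r2=0xfc
body[4] add  r2, r5, #29 -> r2=0xe0
body[5] mov  r2, r3 -> r2=0xbf
epilogue: pop r3=0x1d, sp=0xda
epilogue: pop r1=0xa7, sp=0xdb
r1 is callee-saved -> restored

REG = 0xa7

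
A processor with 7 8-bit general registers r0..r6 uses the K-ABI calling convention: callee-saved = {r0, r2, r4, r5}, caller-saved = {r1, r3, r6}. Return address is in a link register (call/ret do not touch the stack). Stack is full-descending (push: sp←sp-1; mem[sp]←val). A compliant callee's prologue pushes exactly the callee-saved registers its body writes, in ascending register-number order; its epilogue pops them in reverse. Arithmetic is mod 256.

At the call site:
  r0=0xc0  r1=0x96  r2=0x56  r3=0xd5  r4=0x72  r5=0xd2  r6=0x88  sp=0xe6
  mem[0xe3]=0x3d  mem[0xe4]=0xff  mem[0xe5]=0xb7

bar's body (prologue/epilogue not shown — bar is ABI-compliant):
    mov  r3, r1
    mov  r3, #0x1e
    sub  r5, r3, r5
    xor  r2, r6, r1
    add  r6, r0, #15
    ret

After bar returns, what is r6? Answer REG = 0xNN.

REG = 0xcf

prologue: push r2 -> mem[0xe5]=0x56, sp=0xe5
prologue: push r5 -> mem[0xe4]=0xd2, sp=0xe4
body[0] mov  r3, r1 -> r3=0x96
body[1] mov  r3, #0x1e -> r3=0x1e
body[2] sub  r5, r3, r5 -> r5=0x4c
body[3] xor  r2, r6, r1 -> r2=0x1e
body[4] add  r6, r0, #15 -> r6=0xcf
epilogue: pop r5=0xd2, sp=0xe5
epilogue: pop r2=0x56, sp=0xe6
r6 is caller-saved -> body value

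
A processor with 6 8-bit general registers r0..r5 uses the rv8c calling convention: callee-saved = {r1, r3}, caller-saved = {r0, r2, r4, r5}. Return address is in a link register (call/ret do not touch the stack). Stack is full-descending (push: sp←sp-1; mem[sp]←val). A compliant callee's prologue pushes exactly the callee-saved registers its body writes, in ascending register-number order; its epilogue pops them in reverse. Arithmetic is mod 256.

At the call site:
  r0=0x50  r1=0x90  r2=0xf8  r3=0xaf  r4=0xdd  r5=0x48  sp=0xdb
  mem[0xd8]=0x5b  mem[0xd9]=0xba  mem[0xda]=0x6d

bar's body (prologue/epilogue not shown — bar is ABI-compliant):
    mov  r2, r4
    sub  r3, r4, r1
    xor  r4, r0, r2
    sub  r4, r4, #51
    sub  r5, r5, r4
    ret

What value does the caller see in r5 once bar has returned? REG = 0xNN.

prologue: push r3 → mem[0xda]=0xaf, sp=0xda
body[0] mov  r2, r4 → r2=0xdd
body[1] sub  r3, r4, r1 → r3=0x4d
body[2] xor  r4, r0, r2 → r4=0x8d
body[3] sub  r4, r4, #51 → r4=0x5a
body[4] sub  r5, r5, r4 → r5=0xee
epilogue: pop r3=0xaf, sp=0xdb
r5 is caller-saved → body value

REG = 0xee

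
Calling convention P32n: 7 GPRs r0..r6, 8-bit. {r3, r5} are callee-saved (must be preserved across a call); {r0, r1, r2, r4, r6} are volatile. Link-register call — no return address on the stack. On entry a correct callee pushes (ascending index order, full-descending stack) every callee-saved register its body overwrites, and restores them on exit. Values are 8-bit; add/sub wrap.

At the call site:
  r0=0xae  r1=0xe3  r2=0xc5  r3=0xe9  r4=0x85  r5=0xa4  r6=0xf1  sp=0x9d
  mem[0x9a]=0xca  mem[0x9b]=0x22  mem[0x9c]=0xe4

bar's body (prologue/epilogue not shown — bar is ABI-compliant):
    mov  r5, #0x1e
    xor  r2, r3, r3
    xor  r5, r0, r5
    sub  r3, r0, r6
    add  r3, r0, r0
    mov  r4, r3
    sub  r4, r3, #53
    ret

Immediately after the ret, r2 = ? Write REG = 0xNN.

prologue: push r3 → mem[0x9c]=0xe9, sp=0x9c
prologue: push r5 → mem[0x9b]=0xa4, sp=0x9b
body[0] mov  r5, #0x1e → r5=0x1e
body[1] xor  r2, r3, r3 → r2=0x00
body[2] xor  r5, r0, r5 → r5=0xb0
body[3] sub  r3, r0, r6 → r3=0xbd
body[4] add  r3, r0, r0 → r3=0x5c
body[5] mov  r4, r3 → r4=0x5c
body[6] sub  r4, r3, #53 → r4=0x27
epilogue: pop r5=0xa4, sp=0x9c
epilogue: pop r3=0xe9, sp=0x9d
r2 is caller-saved → body value

REG = 0x00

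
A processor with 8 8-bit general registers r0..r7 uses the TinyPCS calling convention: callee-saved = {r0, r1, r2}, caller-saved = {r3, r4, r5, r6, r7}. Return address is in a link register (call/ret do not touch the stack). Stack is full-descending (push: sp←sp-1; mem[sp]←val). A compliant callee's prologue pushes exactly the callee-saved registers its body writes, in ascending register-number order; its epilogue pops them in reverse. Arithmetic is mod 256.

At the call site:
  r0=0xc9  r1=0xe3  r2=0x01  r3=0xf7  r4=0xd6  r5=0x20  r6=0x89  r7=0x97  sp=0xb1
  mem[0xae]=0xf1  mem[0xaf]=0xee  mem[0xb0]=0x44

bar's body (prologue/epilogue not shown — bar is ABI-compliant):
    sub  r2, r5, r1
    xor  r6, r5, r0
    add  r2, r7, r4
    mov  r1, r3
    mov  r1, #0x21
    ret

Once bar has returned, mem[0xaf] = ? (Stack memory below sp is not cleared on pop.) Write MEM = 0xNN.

prologue: push r1 -> mem[0xb0]=0xe3, sp=0xb0
prologue: push r2 -> mem[0xaf]=0x01, sp=0xaf
body[0] sub  r2, r5, r1 -> r2=0x3d
body[1] xor  r6, r5, r0 -> r6=0xe9
body[2] add  r2, r7, r4 -> r2=0x6d
body[3] mov  r1, r3 -> r1=0xf7
body[4] mov  r1, #0x21 -> r1=0x21
epilogue: pop r2=0x01, sp=0xb0
epilogue: pop r1=0xe3, sp=0xb1
prologue pushed ['r1', 'r2'] at ['0xb0', '0xaf']

MEM = 0x01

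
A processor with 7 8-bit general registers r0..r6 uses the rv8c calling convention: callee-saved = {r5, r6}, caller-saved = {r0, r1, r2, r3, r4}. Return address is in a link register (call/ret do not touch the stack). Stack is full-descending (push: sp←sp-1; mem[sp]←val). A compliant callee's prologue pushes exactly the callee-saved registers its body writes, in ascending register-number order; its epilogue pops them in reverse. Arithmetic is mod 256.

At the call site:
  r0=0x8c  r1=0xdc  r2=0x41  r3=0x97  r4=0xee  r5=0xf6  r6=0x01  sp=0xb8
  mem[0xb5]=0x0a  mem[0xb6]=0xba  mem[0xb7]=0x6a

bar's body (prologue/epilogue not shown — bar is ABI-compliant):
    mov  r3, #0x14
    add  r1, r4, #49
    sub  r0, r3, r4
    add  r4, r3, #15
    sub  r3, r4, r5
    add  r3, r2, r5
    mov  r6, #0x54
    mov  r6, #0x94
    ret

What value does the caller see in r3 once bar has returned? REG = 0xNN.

REG = 0x37

prologue: push r6 → mem[0xb7]=0x01, sp=0xb7
body[0] mov  r3, #0x14 → r3=0x14
body[1] add  r1, r4, #49 → r1=0x1f
body[2] sub  r0, r3, r4 → r0=0x26
body[3] add  r4, r3, #15 → r4=0x23
body[4] sub  r3, r4, r5 → r3=0x2d
body[5] add  r3, r2, r5 → r3=0x37
body[6] mov  r6, #0x54 → r6=0x54
body[7] mov  r6, #0x94 → r6=0x94
epilogue: pop r6=0x01, sp=0xb8
r3 is caller-saved → body value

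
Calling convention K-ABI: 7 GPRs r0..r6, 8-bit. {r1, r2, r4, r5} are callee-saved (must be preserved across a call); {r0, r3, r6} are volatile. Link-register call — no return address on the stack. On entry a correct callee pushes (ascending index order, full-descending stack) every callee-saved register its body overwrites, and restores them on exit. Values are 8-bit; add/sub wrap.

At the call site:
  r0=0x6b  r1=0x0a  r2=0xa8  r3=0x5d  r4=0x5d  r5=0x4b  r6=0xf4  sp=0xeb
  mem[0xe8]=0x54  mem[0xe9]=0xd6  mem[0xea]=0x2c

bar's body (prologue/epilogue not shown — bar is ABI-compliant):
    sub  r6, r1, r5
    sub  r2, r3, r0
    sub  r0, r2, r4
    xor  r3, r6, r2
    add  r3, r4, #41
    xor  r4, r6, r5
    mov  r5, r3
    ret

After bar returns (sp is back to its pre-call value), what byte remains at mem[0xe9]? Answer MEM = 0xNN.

prologue: push r2 -> mem[0xea]=0xa8, sp=0xea
prologue: push r4 -> mem[0xe9]=0x5d, sp=0xe9
prologue: push r5 -> mem[0xe8]=0x4b, sp=0xe8
body[0] sub  r6, r1, r5 -> r6=0xbf
body[1] sub  r2, r3, r0 -> r2=0xf2
body[2] sub  r0, r2, r4 -> r0=0x95
body[3] xor  r3, r6, r2 -> r3=0x4d
body[4] add  r3, r4, #41 -> r3=0x86
body[5] xor  r4, r6, r5 -> r4=0xf4
body[6] mov  r5, r3 -> r5=0x86
epilogue: pop r5=0x4b, sp=0xe9
epilogue: pop r4=0x5d, sp=0xea
epilogue: pop r2=0xa8, sp=0xeb
prologue pushed ['r2', 'r4', 'r5'] at ['0xea', '0xe9', '0xe8']

MEM = 0x5d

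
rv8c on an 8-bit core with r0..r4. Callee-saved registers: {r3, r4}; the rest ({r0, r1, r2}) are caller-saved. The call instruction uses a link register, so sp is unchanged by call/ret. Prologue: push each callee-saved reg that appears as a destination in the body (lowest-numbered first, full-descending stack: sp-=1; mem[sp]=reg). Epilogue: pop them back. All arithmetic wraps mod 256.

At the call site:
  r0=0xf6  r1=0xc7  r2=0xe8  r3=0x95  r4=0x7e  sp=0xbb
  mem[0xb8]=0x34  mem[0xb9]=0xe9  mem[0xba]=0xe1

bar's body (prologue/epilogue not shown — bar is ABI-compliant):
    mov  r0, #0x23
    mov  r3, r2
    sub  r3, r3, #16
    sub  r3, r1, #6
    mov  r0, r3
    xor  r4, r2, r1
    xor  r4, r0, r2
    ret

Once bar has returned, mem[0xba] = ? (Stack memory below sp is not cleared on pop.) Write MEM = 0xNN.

prologue: push r3 → mem[0xba]=0x95, sp=0xba
prologue: push r4 → mem[0xb9]=0x7e, sp=0xb9
body[0] mov  r0, #0x23 → r0=0x23
body[1] mov  r3, r2 → r3=0xe8
body[2] sub  r3, r3, #16 → r3=0xd8
body[3] sub  r3, r1, #6 → r3=0xc1
body[4] mov  r0, r3 → r0=0xc1
body[5] xor  r4, r2, r1 → r4=0x2f
body[6] xor  r4, r0, r2 → r4=0x29
epilogue: pop r4=0x7e, sp=0xba
epilogue: pop r3=0x95, sp=0xbb
prologue pushed ['r3', 'r4'] at ['0xba', '0xb9']

MEM = 0x95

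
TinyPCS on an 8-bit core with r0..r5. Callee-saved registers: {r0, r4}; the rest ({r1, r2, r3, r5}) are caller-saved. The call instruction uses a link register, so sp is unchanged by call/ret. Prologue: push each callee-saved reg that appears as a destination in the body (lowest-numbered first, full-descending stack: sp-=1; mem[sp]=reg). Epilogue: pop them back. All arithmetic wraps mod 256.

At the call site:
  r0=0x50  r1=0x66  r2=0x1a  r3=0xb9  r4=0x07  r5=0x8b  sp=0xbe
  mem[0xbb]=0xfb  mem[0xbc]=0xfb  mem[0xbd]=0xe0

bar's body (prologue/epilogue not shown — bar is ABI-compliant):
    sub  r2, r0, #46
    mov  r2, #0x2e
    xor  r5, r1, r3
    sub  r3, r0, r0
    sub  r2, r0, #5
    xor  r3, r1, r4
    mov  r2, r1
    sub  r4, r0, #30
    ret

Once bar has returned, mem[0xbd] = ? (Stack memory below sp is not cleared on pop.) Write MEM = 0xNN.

prologue: push r4 → mem[0xbd]=0x07, sp=0xbd
body[0] sub  r2, r0, #46 → r2=0x22
body[1] mov  r2, #0x2e → r2=0x2e
body[2] xor  r5, r1, r3 → r5=0xdf
body[3] sub  r3, r0, r0 → r3=0x00
body[4] sub  r2, r0, #5 → r2=0x4b
body[5] xor  r3, r1, r4 → r3=0x61
body[6] mov  r2, r1 → r2=0x66
body[7] sub  r4, r0, #30 → r4=0x32
epilogue: pop r4=0x07, sp=0xbe
prologue pushed ['r4'] at ['0xbd']

MEM = 0x07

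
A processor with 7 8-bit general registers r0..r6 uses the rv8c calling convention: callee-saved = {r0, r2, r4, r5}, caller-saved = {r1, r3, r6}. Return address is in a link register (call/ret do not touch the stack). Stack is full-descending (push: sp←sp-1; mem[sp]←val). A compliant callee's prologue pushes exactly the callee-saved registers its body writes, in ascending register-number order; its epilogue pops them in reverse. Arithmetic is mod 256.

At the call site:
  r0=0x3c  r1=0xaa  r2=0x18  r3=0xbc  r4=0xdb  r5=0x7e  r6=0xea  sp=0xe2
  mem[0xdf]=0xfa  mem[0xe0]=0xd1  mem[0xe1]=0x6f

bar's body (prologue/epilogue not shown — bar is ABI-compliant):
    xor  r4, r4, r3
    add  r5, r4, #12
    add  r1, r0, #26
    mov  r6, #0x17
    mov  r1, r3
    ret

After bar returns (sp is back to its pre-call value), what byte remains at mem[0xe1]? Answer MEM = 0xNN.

prologue: push r4 -> mem[0xe1]=0xdb, sp=0xe1
prologue: push r5 -> mem[0xe0]=0x7e, sp=0xe0
body[0] xor  r4, r4, r3 -> r4=0x67
body[1] add  r5, r4, #12 -> r5=0x73
body[2] add  r1, r0, #26 -> r1=0x56
body[3] mov  r6, #0x17 -> r6=0x17
body[4] mov  r1, r3 -> r1=0xbc
epilogue: pop r5=0x7e, sp=0xe1
epilogue: pop r4=0xdb, sp=0xe2
prologue pushed ['r4', 'r5'] at ['0xe1', '0xe0']

MEM = 0xdb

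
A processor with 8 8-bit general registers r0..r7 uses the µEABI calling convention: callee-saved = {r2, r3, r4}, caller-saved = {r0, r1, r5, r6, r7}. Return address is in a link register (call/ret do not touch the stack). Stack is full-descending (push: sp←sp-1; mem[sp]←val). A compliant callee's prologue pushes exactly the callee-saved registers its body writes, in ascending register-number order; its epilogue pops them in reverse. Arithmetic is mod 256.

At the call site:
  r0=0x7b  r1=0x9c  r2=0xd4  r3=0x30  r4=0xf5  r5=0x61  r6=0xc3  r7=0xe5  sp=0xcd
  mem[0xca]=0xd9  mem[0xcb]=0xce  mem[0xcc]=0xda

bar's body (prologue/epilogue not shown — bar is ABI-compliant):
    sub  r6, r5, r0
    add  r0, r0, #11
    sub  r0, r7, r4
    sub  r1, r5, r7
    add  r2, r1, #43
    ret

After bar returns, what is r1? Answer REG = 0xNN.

prologue: push r2 → mem[0xcc]=0xd4, sp=0xcc
body[0] sub  r6, r5, r0 → r6=0xe6
body[1] add  r0, r0, #11 → r0=0x86
body[2] sub  r0, r7, r4 → r0=0xf0
body[3] sub  r1, r5, r7 → r1=0x7c
body[4] add  r2, r1, #43 → r2=0xa7
epilogue: pop r2=0xd4, sp=0xcd
r1 is caller-saved → body value

REG = 0x7c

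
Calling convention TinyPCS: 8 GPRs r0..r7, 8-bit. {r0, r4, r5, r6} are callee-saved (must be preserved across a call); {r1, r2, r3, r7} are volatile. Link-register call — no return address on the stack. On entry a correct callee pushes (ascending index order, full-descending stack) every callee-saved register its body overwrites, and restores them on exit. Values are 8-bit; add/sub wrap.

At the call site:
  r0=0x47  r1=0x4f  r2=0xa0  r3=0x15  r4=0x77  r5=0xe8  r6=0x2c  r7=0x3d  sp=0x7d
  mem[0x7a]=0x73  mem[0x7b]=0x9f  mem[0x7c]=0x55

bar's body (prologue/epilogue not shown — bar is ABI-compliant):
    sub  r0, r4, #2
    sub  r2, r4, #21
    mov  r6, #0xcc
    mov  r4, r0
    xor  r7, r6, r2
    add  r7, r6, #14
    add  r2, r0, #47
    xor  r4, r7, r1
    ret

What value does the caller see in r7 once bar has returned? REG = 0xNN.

REG = 0xda

prologue: push r0 -> mem[0x7c]=0x47, sp=0x7c
prologue: push r4 -> mem[0x7b]=0x77, sp=0x7b
prologue: push r6 -> mem[0x7a]=0x2c, sp=0x7a
body[0] sub  r0, r4, #2 -> r0=0x75
body[1] sub  r2, r4, #21 -> r2=0x62
body[2] mov  r6, #0xcc -> r6=0xcc
body[3] mov  r4, r0 -> r4=0x75
body[4] xor  r7, r6, r2 -> r7=0xae
body[5] add  r7, r6, #14 -> r7=0xda
body[6] add  r2, r0, #47 -> r2=0xa4
body[7] xor  r4, r7, r1 -> r4=0x95
epilogue: pop r6=0x2c, sp=0x7b
epilogue: pop r4=0x77, sp=0x7c
epilogue: pop r0=0x47, sp=0x7d
r7 is caller-saved -> body value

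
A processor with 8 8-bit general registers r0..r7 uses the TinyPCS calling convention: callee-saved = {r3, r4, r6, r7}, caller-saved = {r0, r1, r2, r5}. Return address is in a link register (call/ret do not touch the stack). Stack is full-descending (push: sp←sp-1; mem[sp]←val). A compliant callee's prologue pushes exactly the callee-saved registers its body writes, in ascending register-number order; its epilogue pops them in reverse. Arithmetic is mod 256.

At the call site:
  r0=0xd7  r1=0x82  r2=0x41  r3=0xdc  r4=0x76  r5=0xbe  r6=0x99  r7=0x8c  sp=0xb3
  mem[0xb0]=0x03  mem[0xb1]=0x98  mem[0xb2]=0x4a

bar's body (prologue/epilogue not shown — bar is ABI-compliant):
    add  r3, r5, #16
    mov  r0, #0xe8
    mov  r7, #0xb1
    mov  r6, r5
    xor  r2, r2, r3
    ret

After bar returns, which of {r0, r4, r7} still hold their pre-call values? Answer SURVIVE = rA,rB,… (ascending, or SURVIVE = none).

SURVIVE = r4,r7

prologue: push r3 → mem[0xb2]=0xdc, sp=0xb2
prologue: push r6 → mem[0xb1]=0x99, sp=0xb1
prologue: push r7 → mem[0xb0]=0x8c, sp=0xb0
body[0] add  r3, r5, #16 → r3=0xce
body[1] mov  r0, #0xe8 → r0=0xe8
body[2] mov  r7, #0xb1 → r7=0xb1
body[3] mov  r6, r5 → r6=0xbe
body[4] xor  r2, r2, r3 → r2=0x8f
epilogue: pop r7=0x8c, sp=0xb1
epilogue: pop r6=0x99, sp=0xb2
epilogue: pop r3=0xdc, sp=0xb3
r0: caller-saved, written=True
r4: callee-saved, written=False
r7: callee-saved, written=True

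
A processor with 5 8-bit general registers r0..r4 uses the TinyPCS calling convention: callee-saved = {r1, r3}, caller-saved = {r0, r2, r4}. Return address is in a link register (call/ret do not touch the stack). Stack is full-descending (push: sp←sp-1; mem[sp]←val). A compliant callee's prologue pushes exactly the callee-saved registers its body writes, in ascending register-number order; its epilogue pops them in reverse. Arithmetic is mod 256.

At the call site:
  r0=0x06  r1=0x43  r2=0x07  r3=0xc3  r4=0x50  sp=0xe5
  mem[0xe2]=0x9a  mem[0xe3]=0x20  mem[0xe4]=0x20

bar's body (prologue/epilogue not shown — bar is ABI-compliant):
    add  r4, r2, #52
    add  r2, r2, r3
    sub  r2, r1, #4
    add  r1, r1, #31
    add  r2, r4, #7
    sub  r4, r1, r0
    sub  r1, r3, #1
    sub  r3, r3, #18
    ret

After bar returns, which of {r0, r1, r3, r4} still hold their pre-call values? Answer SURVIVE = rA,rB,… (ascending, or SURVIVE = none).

SURVIVE = r0,r1,r3

prologue: push r1 -> mem[0xe4]=0x43, sp=0xe4
prologue: push r3 -> mem[0xe3]=0xc3, sp=0xe3
body[0] add  r4, r2, #52 -> r4=0x3b
body[1] add  r2, r2, r3 -> r2=0xca
body[2] sub  r2, r1, #4 -> r2=0x3f
body[3] add  r1, r1, #31 -> r1=0x62
body[4] add  r2, r4, #7 -> r2=0x42
body[5] sub  r4, r1, r0 -> r4=0x5c
body[6] sub  r1, r3, #1 -> r1=0xc2
body[7] sub  r3, r3, #18 -> r3=0xb1
epilogue: pop r3=0xc3, sp=0xe4
epilogue: pop r1=0x43, sp=0xe5
r0: caller-saved, written=False
r1: callee-saved, written=True
r3: callee-saved, written=True
r4: caller-saved, written=True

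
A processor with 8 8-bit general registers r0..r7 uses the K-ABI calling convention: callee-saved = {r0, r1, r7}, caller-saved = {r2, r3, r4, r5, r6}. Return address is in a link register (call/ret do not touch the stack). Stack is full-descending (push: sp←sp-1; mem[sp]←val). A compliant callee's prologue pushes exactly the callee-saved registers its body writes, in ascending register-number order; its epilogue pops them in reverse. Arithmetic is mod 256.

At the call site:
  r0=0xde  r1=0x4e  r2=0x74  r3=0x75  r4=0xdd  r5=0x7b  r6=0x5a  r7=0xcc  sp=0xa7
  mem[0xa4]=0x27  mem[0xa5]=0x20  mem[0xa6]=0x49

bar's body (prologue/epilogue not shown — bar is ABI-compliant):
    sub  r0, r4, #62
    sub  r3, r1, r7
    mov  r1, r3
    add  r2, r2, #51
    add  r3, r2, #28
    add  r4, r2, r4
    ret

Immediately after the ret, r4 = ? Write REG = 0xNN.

prologue: push r0 -> mem[0xa6]=0xde, sp=0xa6
prologue: push r1 -> mem[0xa5]=0x4e, sp=0xa5
body[0] sub  r0, r4, #62 -> r0=0x9f
body[1] sub  r3, r1, r7 -> r3=0x82
body[2] mov  r1, r3 -> r1=0x82
body[3] add  r2, r2, #51 -> r2=0xa7
body[4] add  r3, r2, #28 -> r3=0xc3
body[5] add  r4, r2, r4 -> r4=0x84
epilogue: pop r1=0x4e, sp=0xa6
epilogue: pop r0=0xde, sp=0xa7
r4 is caller-saved -> body value

REG = 0x84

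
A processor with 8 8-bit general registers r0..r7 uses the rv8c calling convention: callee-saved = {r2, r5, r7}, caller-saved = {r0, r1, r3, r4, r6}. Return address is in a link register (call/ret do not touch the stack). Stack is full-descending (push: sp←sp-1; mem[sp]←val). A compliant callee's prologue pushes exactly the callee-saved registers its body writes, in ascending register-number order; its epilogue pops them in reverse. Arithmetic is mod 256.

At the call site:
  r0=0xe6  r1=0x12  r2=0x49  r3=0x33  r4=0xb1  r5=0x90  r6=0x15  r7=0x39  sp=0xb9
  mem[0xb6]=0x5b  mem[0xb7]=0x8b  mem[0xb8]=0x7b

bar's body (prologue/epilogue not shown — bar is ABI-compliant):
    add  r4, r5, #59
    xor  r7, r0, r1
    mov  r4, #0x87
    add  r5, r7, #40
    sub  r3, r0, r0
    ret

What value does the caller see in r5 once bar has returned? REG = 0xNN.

prologue: push r5 → mem[0xb8]=0x90, sp=0xb8
prologue: push r7 → mem[0xb7]=0x39, sp=0xb7
body[0] add  r4, r5, #59 → r4=0xcb
body[1] xor  r7, r0, r1 → r7=0xf4
body[2] mov  r4, #0x87 → r4=0x87
body[3] add  r5, r7, #40 → r5=0x1c
body[4] sub  r3, r0, r0 → r3=0x00
epilogue: pop r7=0x39, sp=0xb8
epilogue: pop r5=0x90, sp=0xb9
r5 is callee-saved → restored

REG = 0x90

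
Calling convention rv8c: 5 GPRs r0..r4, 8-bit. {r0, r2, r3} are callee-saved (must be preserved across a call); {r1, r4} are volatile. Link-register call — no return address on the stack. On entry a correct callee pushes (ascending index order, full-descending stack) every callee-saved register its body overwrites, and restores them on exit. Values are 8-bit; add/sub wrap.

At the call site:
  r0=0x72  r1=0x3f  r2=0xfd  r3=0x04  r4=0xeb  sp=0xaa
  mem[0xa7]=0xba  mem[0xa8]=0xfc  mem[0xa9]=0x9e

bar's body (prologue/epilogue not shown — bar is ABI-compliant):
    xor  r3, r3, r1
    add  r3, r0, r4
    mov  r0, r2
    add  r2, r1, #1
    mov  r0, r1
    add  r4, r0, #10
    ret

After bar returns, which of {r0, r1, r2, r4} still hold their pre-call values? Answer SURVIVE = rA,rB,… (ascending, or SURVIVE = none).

prologue: push r0 -> mem[0xa9]=0x72, sp=0xa9
prologue: push r2 -> mem[0xa8]=0xfd, sp=0xa8
prologue: push r3 -> mem[0xa7]=0x04, sp=0xa7
body[0] xor  r3, r3, r1 -> r3=0x3b
body[1] add  r3, r0, r4 -> r3=0x5d
body[2] mov  r0, r2 -> r0=0xfd
body[3] add  r2, r1, #1 -> r2=0x40
body[4] mov  r0, r1 -> r0=0x3f
body[5] add  r4, r0, #10 -> r4=0x49
epilogue: pop r3=0x04, sp=0xa8
epilogue: pop r2=0xfd, sp=0xa9
epilogue: pop r0=0x72, sp=0xaa
r0: callee-saved, written=True
r1: caller-saved, written=False
r2: callee-saved, written=True
r4: caller-saved, written=True

SURVIVE = r0,r1,r2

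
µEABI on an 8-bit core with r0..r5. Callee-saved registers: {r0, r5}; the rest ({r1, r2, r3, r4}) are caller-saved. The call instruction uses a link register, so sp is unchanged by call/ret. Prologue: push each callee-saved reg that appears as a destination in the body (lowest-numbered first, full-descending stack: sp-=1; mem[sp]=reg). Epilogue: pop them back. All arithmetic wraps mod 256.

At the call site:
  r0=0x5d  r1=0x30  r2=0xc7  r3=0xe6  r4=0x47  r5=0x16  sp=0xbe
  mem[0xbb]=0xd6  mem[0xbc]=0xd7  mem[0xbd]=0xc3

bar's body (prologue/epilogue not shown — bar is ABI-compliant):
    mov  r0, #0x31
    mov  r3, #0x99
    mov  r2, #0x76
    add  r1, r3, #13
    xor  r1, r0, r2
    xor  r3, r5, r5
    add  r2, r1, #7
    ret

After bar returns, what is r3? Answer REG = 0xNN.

REG = 0x00

prologue: push r0 -> mem[0xbd]=0x5d, sp=0xbd
body[0] mov  r0, #0x31 -> r0=0x31
body[1] mov  r3, #0x99 -> r3=0x99
body[2] mov  r2, #0x76 -> r2=0x76
body[3] add  r1, r3, #13 -> r1=0xa6
body[4] xor  r1, r0, r2 -> r1=0x47
body[5] xor  r3, r5, r5 -> r3=0x00
body[6] add  r2, r1, #7 -> r2=0x4e
epilogue: pop r0=0x5d, sp=0xbe
r3 is caller-saved -> body value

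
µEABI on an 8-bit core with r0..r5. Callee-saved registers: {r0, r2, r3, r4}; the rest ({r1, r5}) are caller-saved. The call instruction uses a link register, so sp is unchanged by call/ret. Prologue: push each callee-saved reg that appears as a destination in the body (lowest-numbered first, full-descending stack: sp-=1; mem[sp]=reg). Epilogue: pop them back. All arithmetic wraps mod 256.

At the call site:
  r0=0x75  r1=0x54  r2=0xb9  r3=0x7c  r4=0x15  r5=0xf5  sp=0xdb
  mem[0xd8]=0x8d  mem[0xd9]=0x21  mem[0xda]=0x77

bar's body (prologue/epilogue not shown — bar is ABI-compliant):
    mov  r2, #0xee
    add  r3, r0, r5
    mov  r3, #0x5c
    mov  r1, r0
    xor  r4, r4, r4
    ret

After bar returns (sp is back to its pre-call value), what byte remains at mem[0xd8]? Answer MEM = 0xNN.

MEM = 0x15

prologue: push r2 → mem[0xda]=0xb9, sp=0xda
prologue: push r3 → mem[0xd9]=0x7c, sp=0xd9
prologue: push r4 → mem[0xd8]=0x15, sp=0xd8
body[0] mov  r2, #0xee → r2=0xee
body[1] add  r3, r0, r5 → r3=0x6a
body[2] mov  r3, #0x5c → r3=0x5c
body[3] mov  r1, r0 → r1=0x75
body[4] xor  r4, r4, r4 → r4=0x00
epilogue: pop r4=0x15, sp=0xd9
epilogue: pop r3=0x7c, sp=0xda
epilogue: pop r2=0xb9, sp=0xdb
prologue pushed ['r2', 'r3', 'r4'] at ['0xda', '0xd9', '0xd8']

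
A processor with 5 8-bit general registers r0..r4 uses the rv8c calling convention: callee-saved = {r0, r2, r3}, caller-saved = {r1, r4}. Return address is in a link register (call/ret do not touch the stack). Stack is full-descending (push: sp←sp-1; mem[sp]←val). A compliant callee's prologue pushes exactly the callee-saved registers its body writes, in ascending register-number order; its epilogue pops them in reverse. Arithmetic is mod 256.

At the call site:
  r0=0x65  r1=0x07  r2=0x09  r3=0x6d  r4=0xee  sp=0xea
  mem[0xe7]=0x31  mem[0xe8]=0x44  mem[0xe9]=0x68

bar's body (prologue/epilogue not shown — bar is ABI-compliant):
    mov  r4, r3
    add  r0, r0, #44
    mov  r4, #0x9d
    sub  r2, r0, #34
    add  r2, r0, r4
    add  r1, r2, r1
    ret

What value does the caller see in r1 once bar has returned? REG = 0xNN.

prologue: push r0 -> mem[0xe9]=0x65, sp=0xe9
prologue: push r2 -> mem[0xe8]=0x09, sp=0xe8
body[0] mov  r4, r3 -> r4=0x6d
body[1] add  r0, r0, #44 -> r0=0x91
body[2] mov  r4, #0x9d -> r4=0x9d
body[3] sub  r2, r0, #34 -> r2=0x6f
body[4] add  r2, r0, r4 -> r2=0x2e
body[5] add  r1, r2, r1 -> r1=0x35
epilogue: pop r2=0x09, sp=0xe9
epilogue: pop r0=0x65, sp=0xea
r1 is caller-saved -> body value

REG = 0x35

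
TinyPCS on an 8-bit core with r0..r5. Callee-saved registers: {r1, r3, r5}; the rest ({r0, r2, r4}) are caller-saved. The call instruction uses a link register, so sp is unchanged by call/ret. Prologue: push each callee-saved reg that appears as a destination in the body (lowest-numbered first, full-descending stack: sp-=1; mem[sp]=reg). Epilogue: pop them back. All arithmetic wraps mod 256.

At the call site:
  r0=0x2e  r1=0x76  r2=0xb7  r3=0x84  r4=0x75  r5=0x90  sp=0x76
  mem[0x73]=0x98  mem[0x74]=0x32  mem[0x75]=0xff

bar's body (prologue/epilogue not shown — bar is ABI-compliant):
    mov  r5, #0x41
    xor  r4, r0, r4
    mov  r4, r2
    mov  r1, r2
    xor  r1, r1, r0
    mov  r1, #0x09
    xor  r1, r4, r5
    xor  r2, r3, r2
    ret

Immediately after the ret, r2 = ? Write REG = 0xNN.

prologue: push r1 -> mem[0x75]=0x76, sp=0x75
prologue: push r5 -> mem[0x74]=0x90, sp=0x74
body[0] mov  r5, #0x41 -> r5=0x41
body[1] xor  r4, r0, r4 -> r4=0x5b
body[2] mov  r4, r2 -> r4=0xb7
body[3] mov  r1, r2 -> r1=0xb7
body[4] xor  r1, r1, r0 -> r1=0x99
body[5] mov  r1, #0x09 -> r1=0x09
body[6] xor  r1, r4, r5 -> r1=0xf6
body[7] xor  r2, r3, r2 -> r2=0x33
epilogue: pop r5=0x90, sp=0x75
epilogue: pop r1=0x76, sp=0x76
r2 is caller-saved -> body value

REG = 0x33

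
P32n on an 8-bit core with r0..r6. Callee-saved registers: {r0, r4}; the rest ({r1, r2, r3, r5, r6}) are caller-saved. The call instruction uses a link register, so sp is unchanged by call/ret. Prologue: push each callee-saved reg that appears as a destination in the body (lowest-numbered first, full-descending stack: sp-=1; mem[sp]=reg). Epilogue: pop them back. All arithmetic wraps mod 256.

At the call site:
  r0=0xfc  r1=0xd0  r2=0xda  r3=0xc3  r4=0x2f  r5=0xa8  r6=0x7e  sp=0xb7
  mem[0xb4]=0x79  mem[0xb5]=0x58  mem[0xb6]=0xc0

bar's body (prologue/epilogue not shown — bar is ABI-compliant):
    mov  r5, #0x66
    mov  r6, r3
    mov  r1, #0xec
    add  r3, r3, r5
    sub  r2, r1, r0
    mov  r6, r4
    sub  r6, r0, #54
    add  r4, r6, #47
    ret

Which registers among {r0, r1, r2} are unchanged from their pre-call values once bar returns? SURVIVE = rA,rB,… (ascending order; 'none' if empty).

SURVIVE = r0

prologue: push r4 → mem[0xb6]=0x2f, sp=0xb6
body[0] mov  r5, #0x66 → r5=0x66
body[1] mov  r6, r3 → r6=0xc3
body[2] mov  r1, #0xec → r1=0xec
body[3] add  r3, r3, r5 → r3=0x29
body[4] sub  r2, r1, r0 → r2=0xf0
body[5] mov  r6, r4 → r6=0x2f
body[6] sub  r6, r0, #54 → r6=0xc6
body[7] add  r4, r6, #47 → r4=0xf5
epilogue: pop r4=0x2f, sp=0xb7
r0: callee-saved, written=False
r1: caller-saved, written=True
r2: caller-saved, written=True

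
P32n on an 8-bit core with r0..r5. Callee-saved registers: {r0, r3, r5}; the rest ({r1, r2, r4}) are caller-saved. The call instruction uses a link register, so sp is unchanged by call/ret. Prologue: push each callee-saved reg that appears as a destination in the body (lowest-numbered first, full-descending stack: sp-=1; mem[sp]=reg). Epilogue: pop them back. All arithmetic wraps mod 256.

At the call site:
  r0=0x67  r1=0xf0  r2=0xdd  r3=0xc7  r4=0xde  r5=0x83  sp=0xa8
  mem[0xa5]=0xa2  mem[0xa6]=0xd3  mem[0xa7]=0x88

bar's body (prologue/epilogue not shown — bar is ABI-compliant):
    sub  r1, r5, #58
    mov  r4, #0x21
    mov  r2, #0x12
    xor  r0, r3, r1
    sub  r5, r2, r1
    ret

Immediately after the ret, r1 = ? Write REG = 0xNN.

REG = 0x49

prologue: push r0 -> mem[0xa7]=0x67, sp=0xa7
prologue: push r5 -> mem[0xa6]=0x83, sp=0xa6
body[0] sub  r1, r5, #58 -> r1=0x49
body[1] mov  r4, #0x21 -> r4=0x21
body[2] mov  r2, #0x12 -> r2=0x12
body[3] xor  r0, r3, r1 -> r0=0x8e
body[4] sub  r5, r2, r1 -> r5=0xc9
epilogue: pop r5=0x83, sp=0xa7
epilogue: pop r0=0x67, sp=0xa8
r1 is caller-saved -> body value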